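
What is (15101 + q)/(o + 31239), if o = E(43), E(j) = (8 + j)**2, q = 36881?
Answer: 553/360 ≈ 1.5361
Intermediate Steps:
o = 2601 (o = (8 + 43)**2 = 51**2 = 2601)
(15101 + q)/(o + 31239) = (15101 + 36881)/(2601 + 31239) = 51982/33840 = 51982*(1/33840) = 553/360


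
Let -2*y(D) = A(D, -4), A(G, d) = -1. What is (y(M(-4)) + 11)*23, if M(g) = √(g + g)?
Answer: 529/2 ≈ 264.50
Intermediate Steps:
M(g) = √2*√g (M(g) = √(2*g) = √2*√g)
y(D) = ½ (y(D) = -½*(-1) = ½)
(y(M(-4)) + 11)*23 = (½ + 11)*23 = (23/2)*23 = 529/2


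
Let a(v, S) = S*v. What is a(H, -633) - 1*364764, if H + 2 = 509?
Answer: -685695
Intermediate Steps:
H = 507 (H = -2 + 509 = 507)
a(H, -633) - 1*364764 = -633*507 - 1*364764 = -320931 - 364764 = -685695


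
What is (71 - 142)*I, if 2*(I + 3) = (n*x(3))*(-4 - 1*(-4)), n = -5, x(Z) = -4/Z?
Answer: 213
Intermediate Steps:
I = -3 (I = -3 + ((-(-20)/3)*(-4 - 1*(-4)))/2 = -3 + ((-(-20)/3)*(-4 + 4))/2 = -3 + (-5*(-4/3)*0)/2 = -3 + ((20/3)*0)/2 = -3 + (1/2)*0 = -3 + 0 = -3)
(71 - 142)*I = (71 - 142)*(-3) = -71*(-3) = 213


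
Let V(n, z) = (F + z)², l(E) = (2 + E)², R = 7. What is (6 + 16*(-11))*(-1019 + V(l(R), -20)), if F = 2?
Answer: 118150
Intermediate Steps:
V(n, z) = (2 + z)²
(6 + 16*(-11))*(-1019 + V(l(R), -20)) = (6 + 16*(-11))*(-1019 + (2 - 20)²) = (6 - 176)*(-1019 + (-18)²) = -170*(-1019 + 324) = -170*(-695) = 118150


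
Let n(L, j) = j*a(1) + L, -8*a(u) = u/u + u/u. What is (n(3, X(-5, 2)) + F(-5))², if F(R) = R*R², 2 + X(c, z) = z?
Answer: 14884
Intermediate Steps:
a(u) = -¼ (a(u) = -(u/u + u/u)/8 = -(1 + 1)/8 = -⅛*2 = -¼)
X(c, z) = -2 + z
F(R) = R³
n(L, j) = L - j/4 (n(L, j) = j*(-¼) + L = -j/4 + L = L - j/4)
(n(3, X(-5, 2)) + F(-5))² = ((3 - (-2 + 2)/4) + (-5)³)² = ((3 - ¼*0) - 125)² = ((3 + 0) - 125)² = (3 - 125)² = (-122)² = 14884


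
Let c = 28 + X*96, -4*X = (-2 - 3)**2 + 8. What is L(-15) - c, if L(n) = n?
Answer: 749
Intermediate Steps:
X = -33/4 (X = -((-2 - 3)**2 + 8)/4 = -((-5)**2 + 8)/4 = -(25 + 8)/4 = -1/4*33 = -33/4 ≈ -8.2500)
c = -764 (c = 28 - 33/4*96 = 28 - 792 = -764)
L(-15) - c = -15 - 1*(-764) = -15 + 764 = 749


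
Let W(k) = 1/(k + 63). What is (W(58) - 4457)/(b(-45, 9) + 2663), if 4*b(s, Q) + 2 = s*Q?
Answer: -2157184/1239645 ≈ -1.7402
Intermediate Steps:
W(k) = 1/(63 + k)
b(s, Q) = -½ + Q*s/4 (b(s, Q) = -½ + (s*Q)/4 = -½ + (Q*s)/4 = -½ + Q*s/4)
(W(58) - 4457)/(b(-45, 9) + 2663) = (1/(63 + 58) - 4457)/((-½ + (¼)*9*(-45)) + 2663) = (1/121 - 4457)/((-½ - 405/4) + 2663) = (1/121 - 4457)/(-407/4 + 2663) = -539296/(121*10245/4) = -539296/121*4/10245 = -2157184/1239645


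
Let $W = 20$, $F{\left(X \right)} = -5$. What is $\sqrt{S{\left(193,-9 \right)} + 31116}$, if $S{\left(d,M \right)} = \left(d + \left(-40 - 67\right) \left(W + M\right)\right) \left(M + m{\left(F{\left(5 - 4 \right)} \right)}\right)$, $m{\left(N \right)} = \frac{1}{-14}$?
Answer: $\frac{6 \sqrt{54502}}{7} \approx 200.11$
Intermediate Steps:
$m{\left(N \right)} = - \frac{1}{14}$
$S{\left(d,M \right)} = \left(- \frac{1}{14} + M\right) \left(-2140 + d - 107 M\right)$ ($S{\left(d,M \right)} = \left(d + \left(-40 - 67\right) \left(20 + M\right)\right) \left(M - \frac{1}{14}\right) = \left(d - 107 \left(20 + M\right)\right) \left(- \frac{1}{14} + M\right) = \left(d - \left(2140 + 107 M\right)\right) \left(- \frac{1}{14} + M\right) = \left(-2140 + d - 107 M\right) \left(- \frac{1}{14} + M\right) = \left(- \frac{1}{14} + M\right) \left(-2140 + d - 107 M\right)$)
$\sqrt{S{\left(193,-9 \right)} + 31116} = \sqrt{\left(\frac{1070}{7} - 107 \left(-9\right)^{2} - - \frac{268677}{14} - \frac{193}{14} - 1737\right) + 31116} = \sqrt{\left(\frac{1070}{7} - 8667 + \frac{268677}{14} - \frac{193}{14} - 1737\right) + 31116} = \sqrt{\frac{62484}{7} + 31116} = \sqrt{\frac{280296}{7}} = \frac{6 \sqrt{54502}}{7}$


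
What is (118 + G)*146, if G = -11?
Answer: 15622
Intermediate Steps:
(118 + G)*146 = (118 - 11)*146 = 107*146 = 15622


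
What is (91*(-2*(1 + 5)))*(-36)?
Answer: 39312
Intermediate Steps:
(91*(-2*(1 + 5)))*(-36) = (91*(-2*6))*(-36) = (91*(-12))*(-36) = -1092*(-36) = 39312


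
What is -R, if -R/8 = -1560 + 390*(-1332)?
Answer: -4168320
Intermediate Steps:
R = 4168320 (R = -8*(-1560 + 390*(-1332)) = -8*(-1560 - 519480) = -8*(-521040) = 4168320)
-R = -1*4168320 = -4168320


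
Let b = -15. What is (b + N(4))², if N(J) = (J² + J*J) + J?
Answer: 441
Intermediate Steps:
N(J) = J + 2*J² (N(J) = (J² + J²) + J = 2*J² + J = J + 2*J²)
(b + N(4))² = (-15 + 4*(1 + 2*4))² = (-15 + 4*(1 + 8))² = (-15 + 4*9)² = (-15 + 36)² = 21² = 441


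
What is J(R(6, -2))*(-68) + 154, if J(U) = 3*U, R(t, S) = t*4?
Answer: -4742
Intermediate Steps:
R(t, S) = 4*t
J(R(6, -2))*(-68) + 154 = (3*(4*6))*(-68) + 154 = (3*24)*(-68) + 154 = 72*(-68) + 154 = -4896 + 154 = -4742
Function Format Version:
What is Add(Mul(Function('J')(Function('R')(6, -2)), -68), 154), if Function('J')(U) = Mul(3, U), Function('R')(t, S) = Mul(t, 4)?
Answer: -4742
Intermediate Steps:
Function('R')(t, S) = Mul(4, t)
Add(Mul(Function('J')(Function('R')(6, -2)), -68), 154) = Add(Mul(Mul(3, Mul(4, 6)), -68), 154) = Add(Mul(Mul(3, 24), -68), 154) = Add(Mul(72, -68), 154) = Add(-4896, 154) = -4742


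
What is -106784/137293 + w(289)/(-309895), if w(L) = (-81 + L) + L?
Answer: -33160062301/42546414235 ≈ -0.77939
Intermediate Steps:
w(L) = -81 + 2*L
-106784/137293 + w(289)/(-309895) = -106784/137293 + (-81 + 2*289)/(-309895) = -106784*1/137293 + (-81 + 578)*(-1/309895) = -106784/137293 + 497*(-1/309895) = -106784/137293 - 497/309895 = -33160062301/42546414235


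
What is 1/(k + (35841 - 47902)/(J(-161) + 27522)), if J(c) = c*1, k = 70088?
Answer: 27361/1917665707 ≈ 1.4268e-5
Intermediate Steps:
J(c) = c
1/(k + (35841 - 47902)/(J(-161) + 27522)) = 1/(70088 + (35841 - 47902)/(-161 + 27522)) = 1/(70088 - 12061/27361) = 1/(1917665707/27361) = 27361/1917665707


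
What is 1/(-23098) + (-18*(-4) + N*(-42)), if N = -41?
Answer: 41437811/23098 ≈ 1794.0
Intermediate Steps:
1/(-23098) + (-18*(-4) + N*(-42)) = 1/(-23098) + (-18*(-4) - 41*(-42)) = -1/23098 + (72 + 1722) = -1/23098 + 1794 = 41437811/23098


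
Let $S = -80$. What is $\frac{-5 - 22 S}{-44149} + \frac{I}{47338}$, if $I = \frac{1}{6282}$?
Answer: $- \frac{521897145431}{13128911124084} \approx -0.039752$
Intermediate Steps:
$I = \frac{1}{6282} \approx 0.00015918$
$\frac{-5 - 22 S}{-44149} + \frac{I}{47338} = \frac{-5 - -1760}{-44149} + \frac{1}{6282 \cdot 47338} = \left(-5 + 1760\right) \left(- \frac{1}{44149}\right) + \frac{1}{6282} \cdot \frac{1}{47338} = 1755 \left(- \frac{1}{44149}\right) + \frac{1}{297377316} = - \frac{1755}{44149} + \frac{1}{297377316} = - \frac{521897145431}{13128911124084}$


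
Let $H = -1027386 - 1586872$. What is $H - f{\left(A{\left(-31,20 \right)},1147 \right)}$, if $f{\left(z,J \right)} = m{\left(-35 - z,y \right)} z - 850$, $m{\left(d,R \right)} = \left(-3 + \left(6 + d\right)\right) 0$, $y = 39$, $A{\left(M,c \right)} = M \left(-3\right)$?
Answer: $-2613408$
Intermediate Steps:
$A{\left(M,c \right)} = - 3 M$
$m{\left(d,R \right)} = 0$ ($m{\left(d,R \right)} = \left(3 + d\right) 0 = 0$)
$f{\left(z,J \right)} = -850$ ($f{\left(z,J \right)} = 0 z - 850 = 0 - 850 = -850$)
$H = -2614258$
$H - f{\left(A{\left(-31,20 \right)},1147 \right)} = -2614258 - -850 = -2614258 + 850 = -2613408$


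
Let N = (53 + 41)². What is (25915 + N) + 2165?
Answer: 36916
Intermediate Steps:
N = 8836 (N = 94² = 8836)
(25915 + N) + 2165 = (25915 + 8836) + 2165 = 34751 + 2165 = 36916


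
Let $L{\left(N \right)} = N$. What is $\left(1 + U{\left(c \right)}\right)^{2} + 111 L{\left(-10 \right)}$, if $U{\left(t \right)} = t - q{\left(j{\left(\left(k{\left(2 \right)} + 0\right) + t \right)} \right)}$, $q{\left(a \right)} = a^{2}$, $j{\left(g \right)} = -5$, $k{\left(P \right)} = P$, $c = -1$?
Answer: $-485$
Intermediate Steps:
$U{\left(t \right)} = -25 + t$ ($U{\left(t \right)} = t - \left(-5\right)^{2} = t - 25 = -25 + t$)
$\left(1 + U{\left(c \right)}\right)^{2} + 111 L{\left(-10 \right)} = \left(1 - 26\right)^{2} + 111 \left(-10\right) = \left(1 - 26\right)^{2} - 1110 = \left(-25\right)^{2} - 1110 = 625 - 1110 = -485$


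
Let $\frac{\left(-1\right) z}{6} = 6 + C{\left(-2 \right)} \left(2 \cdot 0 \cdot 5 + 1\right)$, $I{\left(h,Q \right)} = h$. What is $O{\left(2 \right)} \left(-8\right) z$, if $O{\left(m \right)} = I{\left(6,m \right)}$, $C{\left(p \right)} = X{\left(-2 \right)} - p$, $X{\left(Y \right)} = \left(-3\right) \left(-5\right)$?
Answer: $6624$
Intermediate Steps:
$X{\left(Y \right)} = 15$
$C{\left(p \right)} = 15 - p$
$O{\left(m \right)} = 6$
$z = -138$ ($z = - 6 \left(6 + \left(15 - -2\right) \left(2 \cdot 0 \cdot 5 + 1\right)\right) = - 6 \left(6 + \left(15 + 2\right) \left(0 \cdot 5 + 1\right)\right) = - 6 \left(6 + 17 \left(0 + 1\right)\right) = - 6 \left(6 + 17 \cdot 1\right) = - 6 \left(6 + 17\right) = \left(-6\right) 23 = -138$)
$O{\left(2 \right)} \left(-8\right) z = 6 \left(-8\right) \left(-138\right) = \left(-48\right) \left(-138\right) = 6624$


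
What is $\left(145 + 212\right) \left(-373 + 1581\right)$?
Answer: $431256$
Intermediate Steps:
$\left(145 + 212\right) \left(-373 + 1581\right) = 357 \cdot 1208 = 431256$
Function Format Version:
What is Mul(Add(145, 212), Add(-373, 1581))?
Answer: 431256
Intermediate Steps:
Mul(Add(145, 212), Add(-373, 1581)) = Mul(357, 1208) = 431256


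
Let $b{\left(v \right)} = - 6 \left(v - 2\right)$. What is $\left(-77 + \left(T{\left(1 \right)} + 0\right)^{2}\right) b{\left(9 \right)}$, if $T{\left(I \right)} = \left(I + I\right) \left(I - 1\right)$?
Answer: $3234$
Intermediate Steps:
$T{\left(I \right)} = 2 I \left(-1 + I\right)$
$b{\left(v \right)} = 12 - 6 v$ ($b{\left(v \right)} = - 6 \left(-2 + v\right) = 12 - 6 v$)
$\left(-77 + \left(T{\left(1 \right)} + 0\right)^{2}\right) b{\left(9 \right)} = \left(-77 + \left(2 \cdot 1 \left(-1 + 1\right) + 0\right)^{2}\right) \left(12 - 54\right) = \left(-77 + \left(2 \cdot 1 \cdot 0 + 0\right)^{2}\right) \left(12 - 54\right) = \left(-77 + \left(0 + 0\right)^{2}\right) \left(-42\right) = \left(-77 + 0^{2}\right) \left(-42\right) = \left(-77 + 0\right) \left(-42\right) = \left(-77\right) \left(-42\right) = 3234$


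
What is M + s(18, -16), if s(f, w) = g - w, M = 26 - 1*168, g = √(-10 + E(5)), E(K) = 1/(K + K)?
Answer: -126 + 3*I*√110/10 ≈ -126.0 + 3.1464*I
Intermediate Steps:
E(K) = 1/(2*K)
g = 3*I*√110/10 (g = √(-10 + (½)/5) = √(-10 + (½)*(⅕)) = √(-10 + ⅒) = √(-99/10) = 3*I*√110/10 ≈ 3.1464*I)
M = -142 (M = 26 - 168 = -142)
s(f, w) = -w + 3*I*√110/10 (s(f, w) = 3*I*√110/10 - w = -w + 3*I*√110/10)
M + s(18, -16) = -142 + (-1*(-16) + 3*I*√110/10) = -142 + (16 + 3*I*√110/10) = -126 + 3*I*√110/10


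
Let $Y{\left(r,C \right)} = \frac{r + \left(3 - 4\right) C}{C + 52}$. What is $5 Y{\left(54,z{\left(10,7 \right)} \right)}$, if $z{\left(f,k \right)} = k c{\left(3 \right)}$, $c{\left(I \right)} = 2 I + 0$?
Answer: $\frac{30}{47} \approx 0.6383$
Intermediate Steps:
$c{\left(I \right)} = 2 I$
$z{\left(f,k \right)} = 6 k$ ($z{\left(f,k \right)} = k 2 \cdot 3 = k 6 = 6 k$)
$Y{\left(r,C \right)} = \frac{r - C}{52 + C}$
$5 Y{\left(54,z{\left(10,7 \right)} \right)} = 5 \frac{54 - 6 \cdot 7}{52 + 6 \cdot 7} = 5 \frac{54 - 42}{52 + 42} = 5 \frac{54 - 42}{94} = 5 \cdot \frac{1}{94} \cdot 12 = 5 \cdot \frac{6}{47} = \frac{30}{47}$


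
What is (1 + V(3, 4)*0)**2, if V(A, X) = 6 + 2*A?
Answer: 1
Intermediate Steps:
(1 + V(3, 4)*0)**2 = (1 + (6 + 2*3)*0)**2 = (1 + (6 + 6)*0)**2 = (1 + 12*0)**2 = (1 + 0)**2 = 1**2 = 1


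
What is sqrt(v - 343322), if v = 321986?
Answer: 2*I*sqrt(5334) ≈ 146.07*I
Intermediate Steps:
sqrt(v - 343322) = sqrt(321986 - 343322) = sqrt(-21336) = 2*I*sqrt(5334)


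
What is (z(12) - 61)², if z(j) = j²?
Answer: 6889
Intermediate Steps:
(z(12) - 61)² = (12² - 61)² = (144 - 61)² = 83² = 6889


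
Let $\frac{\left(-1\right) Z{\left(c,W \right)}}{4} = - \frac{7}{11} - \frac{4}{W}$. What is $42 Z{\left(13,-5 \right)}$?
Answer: $- \frac{1512}{55} \approx -27.491$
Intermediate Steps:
$Z{\left(c,W \right)} = \frac{28}{11} + \frac{16}{W}$ ($Z{\left(c,W \right)} = - 4 \left(- \frac{7}{11} - \frac{4}{W}\right) = \frac{28}{11} + \frac{16}{W}$)
$42 Z{\left(13,-5 \right)} = 42 \left(\frac{28}{11} + \frac{16}{-5}\right) = 42 \left(\frac{28}{11} + 16 \left(- \frac{1}{5}\right)\right) = 42 \left(\frac{28}{11} - \frac{16}{5}\right) = 42 \left(- \frac{36}{55}\right) = - \frac{1512}{55}$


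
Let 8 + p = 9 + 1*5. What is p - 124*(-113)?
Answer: 14018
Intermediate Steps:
p = 6 (p = -8 + (9 + 1*5) = -8 + (9 + 5) = -8 + 14 = 6)
p - 124*(-113) = 6 - 124*(-113) = 6 + 14012 = 14018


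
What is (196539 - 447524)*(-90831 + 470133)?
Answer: -95199112470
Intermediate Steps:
(196539 - 447524)*(-90831 + 470133) = -250985*379302 = -95199112470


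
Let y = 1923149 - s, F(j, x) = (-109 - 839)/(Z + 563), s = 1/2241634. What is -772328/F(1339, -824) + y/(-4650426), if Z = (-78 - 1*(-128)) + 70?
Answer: 458245657491599920433/823539689850636 ≈ 5.5643e+5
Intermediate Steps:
s = 1/2241634 ≈ 4.4610e-7
Z = 120 (Z = (-78 + 128) + 70 = 50 + 70 = 120)
F(j, x) = -948/683 (F(j, x) = (-109 - 839)/(120 + 563) = -948/683)
y = 4310996185465/2241634 (y = 1923149 - 1*1/2241634 = 1923149 - 1/2241634 = 4310996185465/2241634 ≈ 1.9231e+6)
-772328/F(1339, -824) + y/(-4650426) = -772328/(-948/683) + (4310996185465/2241634)/(-4650426) = -772328*(-683/948) + (4310996185465/2241634)*(-1/4650426) = 131875006/237 - 4310996185465/10424553036084 = 458245657491599920433/823539689850636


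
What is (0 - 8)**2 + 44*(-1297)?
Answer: -57004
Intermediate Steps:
(0 - 8)**2 + 44*(-1297) = (-8)**2 - 57068 = 64 - 57068 = -57004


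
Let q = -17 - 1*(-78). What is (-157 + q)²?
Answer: 9216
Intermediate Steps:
q = 61 (q = -17 + 78 = 61)
(-157 + q)² = (-157 + 61)² = (-96)² = 9216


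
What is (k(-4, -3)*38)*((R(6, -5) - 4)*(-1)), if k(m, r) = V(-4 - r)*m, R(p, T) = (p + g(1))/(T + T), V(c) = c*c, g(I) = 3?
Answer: -3724/5 ≈ -744.80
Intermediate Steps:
V(c) = c²
R(p, T) = (3 + p)/(2*T) (R(p, T) = (p + 3)/(T + T) = (3 + p)/((2*T)) = (3 + p)*(1/(2*T)) = (3 + p)/(2*T))
k(m, r) = m*(-4 - r)² (k(m, r) = (-4 - r)²*m = m*(-4 - r)²)
(k(-4, -3)*38)*((R(6, -5) - 4)*(-1)) = (-4*(4 - 3)²*38)*(((½)*(3 + 6)/(-5) - 4)*(-1)) = (-4*1²*38)*(((½)*(-⅕)*9 - 4)*(-1)) = (-4*1*38)*((-9/10 - 4)*(-1)) = (-4*38)*(-49/10*(-1)) = -152*49/10 = -3724/5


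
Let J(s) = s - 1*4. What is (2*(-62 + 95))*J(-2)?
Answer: -396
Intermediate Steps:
J(s) = -4 + s (J(s) = s - 4 = -4 + s)
(2*(-62 + 95))*J(-2) = (2*(-62 + 95))*(-4 - 2) = (2*33)*(-6) = 66*(-6) = -396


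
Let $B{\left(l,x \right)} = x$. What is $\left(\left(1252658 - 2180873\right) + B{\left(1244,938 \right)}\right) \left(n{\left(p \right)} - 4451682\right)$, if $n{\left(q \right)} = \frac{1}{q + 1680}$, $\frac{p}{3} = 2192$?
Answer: $\frac{34080291874842707}{8256} \approx 4.1279 \cdot 10^{12}$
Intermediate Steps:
$p = 6576$ ($p = 3 \cdot 2192 = 6576$)
$n{\left(q \right)} = \frac{1}{1680 + q}$
$\left(\left(1252658 - 2180873\right) + B{\left(1244,938 \right)}\right) \left(n{\left(p \right)} - 4451682\right) = \left(\left(1252658 - 2180873\right) + 938\right) \left(\frac{1}{1680 + 6576} - 4451682\right) = \left(-928215 + 938\right) \left(\frac{1}{8256} - 4451682\right) = - 927277 \left(\frac{1}{8256} - 4451682\right) = \left(-927277\right) \left(- \frac{36753086591}{8256}\right) = \frac{34080291874842707}{8256}$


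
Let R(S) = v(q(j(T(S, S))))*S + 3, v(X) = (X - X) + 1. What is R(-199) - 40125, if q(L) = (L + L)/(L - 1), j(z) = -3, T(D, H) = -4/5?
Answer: -40321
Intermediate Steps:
T(D, H) = -4/5 (T(D, H) = -4*1/5 = -4/5)
q(L) = 2*L/(-1 + L) (q(L) = (2*L)/(-1 + L) = 2*L/(-1 + L))
v(X) = 1 (v(X) = 0 + 1 = 1)
R(S) = 3 + S (R(S) = 1*S + 3 = S + 3 = 3 + S)
R(-199) - 40125 = (3 - 199) - 40125 = -196 - 40125 = -40321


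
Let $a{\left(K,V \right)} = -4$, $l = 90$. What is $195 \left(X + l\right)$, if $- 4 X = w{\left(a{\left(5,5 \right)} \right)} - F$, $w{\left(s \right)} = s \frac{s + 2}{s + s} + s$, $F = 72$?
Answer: $\frac{85215}{4} \approx 21304.0$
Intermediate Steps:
$w{\left(s \right)} = 1 + \frac{3 s}{2}$ ($w{\left(s \right)} = s \frac{2 + s}{2 s} + s = \left(1 + \frac{s}{2}\right) + s = 1 + \frac{3 s}{2}$)
$X = \frac{77}{4}$ ($X = - \frac{\left(1 + \frac{3}{2} \left(-4\right)\right) - 72}{4} = - \frac{\left(1 - 6\right) - 72}{4} = - \frac{-5 - 72}{4} = \left(- \frac{1}{4}\right) \left(-77\right) = \frac{77}{4} \approx 19.25$)
$195 \left(X + l\right) = 195 \left(\frac{77}{4} + 90\right) = 195 \cdot \frac{437}{4} = \frac{85215}{4}$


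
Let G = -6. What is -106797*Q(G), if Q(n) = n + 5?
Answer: 106797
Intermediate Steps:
Q(n) = 5 + n
-106797*Q(G) = -106797*(5 - 6) = -106797*(-1) = 106797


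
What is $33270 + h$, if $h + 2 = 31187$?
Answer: $64455$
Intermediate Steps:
$h = 31185$ ($h = -2 + 31187 = 31185$)
$33270 + h = 33270 + 31185 = 64455$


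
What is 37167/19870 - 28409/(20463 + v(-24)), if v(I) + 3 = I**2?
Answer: 108679091/208992660 ≈ 0.52001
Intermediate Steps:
v(I) = -3 + I**2
37167/19870 - 28409/(20463 + v(-24)) = 37167/19870 - 28409/(20463 + (-3 + (-24)**2)) = 37167*(1/19870) - 28409/(20463 + (-3 + 576)) = 37167/19870 - 28409/(20463 + 573) = 37167/19870 - 28409/21036 = 108679091/208992660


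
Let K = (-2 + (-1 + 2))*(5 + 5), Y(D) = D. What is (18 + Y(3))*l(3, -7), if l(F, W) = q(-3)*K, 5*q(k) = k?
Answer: 126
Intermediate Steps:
q(k) = k/5
K = -10 (K = (-2 + 1)*10 = -1*10 = -10)
l(F, W) = 6 (l(F, W) = ((1/5)*(-3))*(-10) = -3/5*(-10) = 6)
(18 + Y(3))*l(3, -7) = (18 + 3)*6 = 21*6 = 126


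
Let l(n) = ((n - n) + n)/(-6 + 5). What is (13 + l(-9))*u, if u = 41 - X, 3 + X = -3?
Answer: 1034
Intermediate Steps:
l(n) = -n (l(n) = (0 + n)/(-1) = n*(-1) = -n)
X = -6 (X = -3 - 3 = -6)
u = 47 (u = 41 - 1*(-6) = 41 + 6 = 47)
(13 + l(-9))*u = (13 - 1*(-9))*47 = (13 + 9)*47 = 22*47 = 1034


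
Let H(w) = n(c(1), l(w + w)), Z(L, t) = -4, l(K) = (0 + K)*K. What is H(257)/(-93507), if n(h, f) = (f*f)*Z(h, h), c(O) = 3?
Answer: 279198105664/93507 ≈ 2.9859e+6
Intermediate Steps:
l(K) = K² (l(K) = K*K = K²)
n(h, f) = -4*f² (n(h, f) = (f*f)*(-4) = f²*(-4) = -4*f²)
H(w) = -64*w⁴ (H(w) = -4*(w + w)⁴ = -4*16*w⁴ = -64*w⁴)
H(257)/(-93507) = -64*257⁴/(-93507) = -64*4362470401*(-1/93507) = -279198105664*(-1/93507) = 279198105664/93507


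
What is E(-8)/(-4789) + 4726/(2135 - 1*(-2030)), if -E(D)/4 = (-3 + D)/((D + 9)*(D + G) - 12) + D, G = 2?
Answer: 11916908/10559745 ≈ 1.1285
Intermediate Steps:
E(D) = -4*D - 4*(-3 + D)/(-12 + (2 + D)*(9 + D)) (E(D) = -4*((-3 + D)/((D + 9)*(D + 2) - 12) + D) = -4*((-3 + D)/((9 + D)*(2 + D) - 12) + D) = -4*((-3 + D)/((2 + D)*(9 + D) - 12) + D) = -4*((-3 + D)/(-12 + (2 + D)*(9 + D)) + D) = -4*(D + (-3 + D)/(-12 + (2 + D)*(9 + D))) = -4*D - 4*(-3 + D)/(-12 + (2 + D)*(9 + D)))
E(-8)/(-4789) + 4726/(2135 - 1*(-2030)) = (4*(3 - 1*(-8)³ - 11*(-8)² - 7*(-8))/(6 + (-8)² + 11*(-8)))/(-4789) + 4726/(2135 - 1*(-2030)) = (4*(3 - 1*(-512) - 11*64 + 56)/(6 + 64 - 88))*(-1/4789) + 4726/(2135 + 2030) = (4*(3 + 512 - 704 + 56)/(-18))*(-1/4789) + 4726/4165 = (4*(-1/18)*(-133))*(-1/4789) + 4726*(1/4165) = (266/9)*(-1/4789) + 278/245 = -266/43101 + 278/245 = 11916908/10559745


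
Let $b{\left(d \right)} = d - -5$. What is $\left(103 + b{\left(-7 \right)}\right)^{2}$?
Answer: $10201$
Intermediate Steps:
$b{\left(d \right)} = 5 + d$ ($b{\left(d \right)} = d + 5 = 5 + d$)
$\left(103 + b{\left(-7 \right)}\right)^{2} = \left(103 + \left(5 - 7\right)\right)^{2} = \left(103 - 2\right)^{2} = 101^{2} = 10201$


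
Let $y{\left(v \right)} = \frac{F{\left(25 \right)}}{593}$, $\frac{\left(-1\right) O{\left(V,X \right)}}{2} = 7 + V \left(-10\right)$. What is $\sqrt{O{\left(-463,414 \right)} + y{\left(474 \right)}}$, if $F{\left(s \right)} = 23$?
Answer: $\frac{3 i \sqrt{362353243}}{593} \approx 96.301 i$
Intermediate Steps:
$O{\left(V,X \right)} = -14 + 20 V$ ($O{\left(V,X \right)} = - 2 \left(7 + V \left(-10\right)\right) = - 2 \left(7 - 10 V\right) = -14 + 20 V$)
$y{\left(v \right)} = \frac{23}{593}$
$\sqrt{O{\left(-463,414 \right)} + y{\left(474 \right)}} = \sqrt{\left(-14 + 20 \left(-463\right)\right) + \frac{23}{593}} = \sqrt{\left(-14 - 9260\right) + \frac{23}{593}} = \sqrt{-9274 + \frac{23}{593}} = \sqrt{- \frac{5499459}{593}} = \frac{3 i \sqrt{362353243}}{593}$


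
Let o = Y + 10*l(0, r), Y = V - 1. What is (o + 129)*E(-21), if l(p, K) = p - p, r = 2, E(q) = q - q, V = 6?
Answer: 0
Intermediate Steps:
E(q) = 0
Y = 5 (Y = 6 - 1 = 5)
l(p, K) = 0
o = 5 (o = 5 + 10*0 = 5 + 0 = 5)
(o + 129)*E(-21) = (5 + 129)*0 = 134*0 = 0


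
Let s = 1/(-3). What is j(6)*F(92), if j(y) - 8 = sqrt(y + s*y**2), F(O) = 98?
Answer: 784 + 98*I*sqrt(6) ≈ 784.0 + 240.05*I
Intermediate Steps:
s = -1/3 ≈ -0.33333
j(y) = 8 + sqrt(y - y**2/3)
j(6)*F(92) = (8 + sqrt(3)*sqrt(6*(3 - 1*6))/3)*98 = (8 + sqrt(3)*sqrt(6*(3 - 6))/3)*98 = (8 + sqrt(3)*sqrt(6*(-3))/3)*98 = (8 + sqrt(3)*sqrt(-18)/3)*98 = (8 + sqrt(3)*(3*I*sqrt(2))/3)*98 = (8 + I*sqrt(6))*98 = 784 + 98*I*sqrt(6)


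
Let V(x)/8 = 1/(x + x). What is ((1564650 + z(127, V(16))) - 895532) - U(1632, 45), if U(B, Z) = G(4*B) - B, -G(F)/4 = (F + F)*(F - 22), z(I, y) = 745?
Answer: 340440839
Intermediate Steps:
V(x) = 4/x (V(x) = 8/(x + x) = 8/((2*x)) = 8*(1/(2*x)) = 4/x)
G(F) = -8*F*(-22 + F) (G(F) = -4*(F + F)*(F - 22) = -4*2*F*(-22 + F) = -8*F*(-22 + F))
U(B, Z) = -B + 32*B*(22 - 4*B) (U(B, Z) = 8*(4*B)*(22 - 4*B) - B = 32*B*(22 - 4*B) - B = -B + 32*B*(22 - 4*B))
((1564650 + z(127, V(16))) - 895532) - U(1632, 45) = ((1564650 + 745) - 895532) - 1632*(703 - 128*1632) = (1565395 - 895532) - 1632*(703 - 208896) = 669863 - 1632*(-208193) = 669863 - 1*(-339770976) = 669863 + 339770976 = 340440839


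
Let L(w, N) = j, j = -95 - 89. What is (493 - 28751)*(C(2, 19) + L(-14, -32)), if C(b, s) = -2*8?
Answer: 5651600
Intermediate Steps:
j = -184
L(w, N) = -184
C(b, s) = -16
(493 - 28751)*(C(2, 19) + L(-14, -32)) = (493 - 28751)*(-16 - 184) = -28258*(-200) = 5651600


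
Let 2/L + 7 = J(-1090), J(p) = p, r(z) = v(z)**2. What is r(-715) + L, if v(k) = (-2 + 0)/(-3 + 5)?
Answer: 1095/1097 ≈ 0.99818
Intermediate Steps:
v(k) = -1 (v(k) = -2/2 = -2*1/2 = -1)
r(z) = 1 (r(z) = (-1)**2 = 1)
L = -2/1097 (L = 2/(-7 - 1090) = 2/(-1097) = 2*(-1/1097) = -2/1097 ≈ -0.0018232)
r(-715) + L = 1 - 2/1097 = 1095/1097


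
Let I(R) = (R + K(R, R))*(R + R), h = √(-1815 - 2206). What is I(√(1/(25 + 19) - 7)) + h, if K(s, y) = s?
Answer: -307/11 + I*√4021 ≈ -27.909 + 63.411*I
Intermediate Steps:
h = I*√4021 (h = √(-4021) = I*√4021 ≈ 63.411*I)
I(R) = 4*R² (I(R) = (R + R)*(R + R) = (2*R)*(2*R) = 4*R²)
I(√(1/(25 + 19) - 7)) + h = 4*(√(1/(25 + 19) - 7))² + I*√4021 = 4*(√(1/44 - 7))² + I*√4021 = 4*(√(-307/44))² + I*√4021 = 4*(I*√3377/22)² + I*√4021 = 4*(-307/44) + I*√4021 = -307/11 + I*√4021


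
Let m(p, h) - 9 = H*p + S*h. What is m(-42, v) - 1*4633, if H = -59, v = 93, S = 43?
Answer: 1853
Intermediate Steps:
m(p, h) = 9 - 59*p + 43*h (m(p, h) = 9 + (-59*p + 43*h) = 9 - 59*p + 43*h)
m(-42, v) - 1*4633 = (9 - 59*(-42) + 43*93) - 1*4633 = (9 + 2478 + 3999) - 4633 = 6486 - 4633 = 1853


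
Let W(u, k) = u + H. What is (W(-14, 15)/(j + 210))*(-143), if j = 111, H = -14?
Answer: 4004/321 ≈ 12.474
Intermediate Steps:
W(u, k) = -14 + u (W(u, k) = u - 14 = -14 + u)
(W(-14, 15)/(j + 210))*(-143) = ((-14 - 14)/(111 + 210))*(-143) = (-28/321)*(-143) = ((1/321)*(-28))*(-143) = -28/321*(-143) = 4004/321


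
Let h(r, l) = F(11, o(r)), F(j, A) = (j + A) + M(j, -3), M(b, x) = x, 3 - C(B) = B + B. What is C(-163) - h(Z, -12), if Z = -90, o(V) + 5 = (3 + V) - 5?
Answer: 418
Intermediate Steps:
o(V) = -7 + V (o(V) = -5 + ((3 + V) - 5) = -5 + (-2 + V) = -7 + V)
C(B) = 3 - 2*B (C(B) = 3 - (B + B) = 3 - 2*B)
F(j, A) = -3 + A + j (F(j, A) = (j + A) - 3 = (A + j) - 3 = -3 + A + j)
h(r, l) = 1 + r (h(r, l) = -3 + (-7 + r) + 11 = 1 + r)
C(-163) - h(Z, -12) = (3 - 2*(-163)) - (1 - 90) = (3 + 326) - 1*(-89) = 329 + 89 = 418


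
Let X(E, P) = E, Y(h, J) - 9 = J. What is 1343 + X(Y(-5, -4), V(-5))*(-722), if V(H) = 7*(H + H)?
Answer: -2267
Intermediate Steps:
V(H) = 14*H (V(H) = 7*(2*H) = 14*H)
Y(h, J) = 9 + J
1343 + X(Y(-5, -4), V(-5))*(-722) = 1343 + (9 - 4)*(-722) = 1343 + 5*(-722) = 1343 - 3610 = -2267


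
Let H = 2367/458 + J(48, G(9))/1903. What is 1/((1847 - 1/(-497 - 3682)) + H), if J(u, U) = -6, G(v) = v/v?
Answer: 3642307746/6746155686323 ≈ 0.00053991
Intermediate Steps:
G(v) = 1
H = 4501653/871574 (H = 2367/458 - 6/1903 = 4501653/871574 ≈ 5.1650)
1/((1847 - 1/(-497 - 3682)) + H) = 1/((1847 - 1/(-497 - 3682)) + 4501653/871574) = 1/((1847 - 1/(-4179)) + 4501653/871574) = 1/((1847 - 1*(-1/4179)) + 4501653/871574) = 1/((1847 + 1/4179) + 4501653/871574) = 1/(7718614/4179 + 4501653/871574) = 1/(6746155686323/3642307746) = 3642307746/6746155686323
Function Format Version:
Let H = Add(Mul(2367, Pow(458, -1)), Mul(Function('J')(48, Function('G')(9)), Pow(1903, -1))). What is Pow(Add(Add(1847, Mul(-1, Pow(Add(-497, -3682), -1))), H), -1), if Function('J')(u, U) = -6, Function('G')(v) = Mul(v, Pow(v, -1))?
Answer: Rational(3642307746, 6746155686323) ≈ 0.00053991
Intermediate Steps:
Function('G')(v) = 1
H = Rational(4501653, 871574) (H = Add(Mul(2367, Pow(458, -1)), Mul(-6, Pow(1903, -1))) = Add(Mul(2367, Rational(1, 458)), Mul(-6, Rational(1, 1903))) = Add(Rational(2367, 458), Rational(-6, 1903)) = Rational(4501653, 871574) ≈ 5.1650)
Pow(Add(Add(1847, Mul(-1, Pow(Add(-497, -3682), -1))), H), -1) = Pow(Add(Add(1847, Mul(-1, Pow(Add(-497, -3682), -1))), Rational(4501653, 871574)), -1) = Pow(Add(Add(1847, Mul(-1, Pow(-4179, -1))), Rational(4501653, 871574)), -1) = Pow(Add(Add(1847, Mul(-1, Rational(-1, 4179))), Rational(4501653, 871574)), -1) = Pow(Add(Add(1847, Rational(1, 4179)), Rational(4501653, 871574)), -1) = Pow(Add(Rational(7718614, 4179), Rational(4501653, 871574)), -1) = Pow(Rational(6746155686323, 3642307746), -1) = Rational(3642307746, 6746155686323)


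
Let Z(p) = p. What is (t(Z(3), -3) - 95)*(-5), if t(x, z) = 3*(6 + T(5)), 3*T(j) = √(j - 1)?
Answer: 375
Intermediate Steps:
T(j) = √(-1 + j)/3 (T(j) = √(j - 1)/3 = √(-1 + j)/3)
t(x, z) = 20 (t(x, z) = 3*(6 + √(-1 + 5)/3) = 3*(6 + √4/3) = 3*(6 + (⅓)*2) = 3*(6 + ⅔) = 3*(20/3) = 20)
(t(Z(3), -3) - 95)*(-5) = (20 - 95)*(-5) = -75*(-5) = 375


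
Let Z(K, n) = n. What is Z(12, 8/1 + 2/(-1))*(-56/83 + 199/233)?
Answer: 20814/19339 ≈ 1.0763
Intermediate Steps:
Z(12, 8/1 + 2/(-1))*(-56/83 + 199/233) = (8/1 + 2/(-1))*(-56/83 + 199/233) = (8*1 + 2*(-1))*(-56*1/83 + 199*(1/233)) = (8 - 2)*(-56/83 + 199/233) = 6*(3469/19339) = 20814/19339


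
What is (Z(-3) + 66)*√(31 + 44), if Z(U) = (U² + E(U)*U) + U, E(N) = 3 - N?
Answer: 270*√3 ≈ 467.65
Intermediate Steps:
Z(U) = U + U² + U*(3 - U) (Z(U) = (U² + (3 - U)*U) + U = (U² + U*(3 - U)) + U = U + U² + U*(3 - U))
(Z(-3) + 66)*√(31 + 44) = (4*(-3) + 66)*√(31 + 44) = (-12 + 66)*√75 = 54*(5*√3) = 270*√3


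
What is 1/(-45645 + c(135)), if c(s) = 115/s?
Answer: -27/1232392 ≈ -2.1909e-5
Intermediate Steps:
1/(-45645 + c(135)) = 1/(-45645 + 115/135) = 1/(-45645 + 115*(1/135)) = 1/(-45645 + 23/27) = 1/(-1232392/27) = -27/1232392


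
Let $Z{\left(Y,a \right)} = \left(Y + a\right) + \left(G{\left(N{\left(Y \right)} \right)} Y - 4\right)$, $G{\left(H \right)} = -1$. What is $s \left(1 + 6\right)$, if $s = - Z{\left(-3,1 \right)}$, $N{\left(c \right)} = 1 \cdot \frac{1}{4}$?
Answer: $21$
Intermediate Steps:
$N{\left(c \right)} = \frac{1}{4}$ ($N{\left(c \right)} = 1 \cdot \frac{1}{4} = \frac{1}{4}$)
$Z{\left(Y,a \right)} = -4 + a$ ($Z{\left(Y,a \right)} = \left(Y + a\right) - \left(4 + Y\right) = -4 + a$)
$s = 3$ ($s = - (-4 + 1) = \left(-1\right) \left(-3\right) = 3$)
$s \left(1 + 6\right) = 3 \left(1 + 6\right) = 3 \cdot 7 = 21$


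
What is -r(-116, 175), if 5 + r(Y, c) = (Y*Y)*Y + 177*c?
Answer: 1529926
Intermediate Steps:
r(Y, c) = -5 + Y³ + 177*c (r(Y, c) = -5 + ((Y*Y)*Y + 177*c) = -5 + (Y²*Y + 177*c) = -5 + (Y³ + 177*c) = -5 + Y³ + 177*c)
-r(-116, 175) = -(-5 + (-116)³ + 177*175) = -(-5 - 1560896 + 30975) = -1*(-1529926) = 1529926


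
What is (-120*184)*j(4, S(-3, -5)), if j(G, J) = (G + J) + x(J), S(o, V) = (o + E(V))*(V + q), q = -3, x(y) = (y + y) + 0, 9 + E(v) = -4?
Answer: -8567040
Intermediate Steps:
E(v) = -13 (E(v) = -9 - 4 = -13)
x(y) = 2*y (x(y) = 2*y + 0 = 2*y)
S(o, V) = (-13 + o)*(-3 + V) (S(o, V) = (o - 13)*(V - 3) = (-13 + o)*(-3 + V))
j(G, J) = G + 3*J (j(G, J) = (G + J) + 2*J = G + 3*J)
(-120*184)*j(4, S(-3, -5)) = (-120*184)*(4 + 3*(39 - 13*(-5) - 3*(-3) - 5*(-3))) = -22080*(4 + 3*(39 + 65 + 9 + 15)) = -22080*(4 + 3*128) = -22080*(4 + 384) = -22080*388 = -8567040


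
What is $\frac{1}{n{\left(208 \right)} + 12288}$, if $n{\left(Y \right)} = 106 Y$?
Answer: $\frac{1}{34336} \approx 2.9124 \cdot 10^{-5}$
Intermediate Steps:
$\frac{1}{n{\left(208 \right)} + 12288} = \frac{1}{106 \cdot 208 + 12288} = \frac{1}{22048 + 12288} = \frac{1}{34336}$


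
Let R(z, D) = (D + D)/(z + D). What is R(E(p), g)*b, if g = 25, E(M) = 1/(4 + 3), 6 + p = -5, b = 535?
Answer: 93625/88 ≈ 1063.9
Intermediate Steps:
p = -11 (p = -6 - 5 = -11)
E(M) = ⅐ (E(M) = 1/7 = ⅐)
R(z, D) = 2*D/(D + z) (R(z, D) = (2*D)/(D + z) = 2*D/(D + z))
R(E(p), g)*b = (2*25/(25 + ⅐))*535 = (2*25/(176/7))*535 = (2*25*(7/176))*535 = (175/88)*535 = 93625/88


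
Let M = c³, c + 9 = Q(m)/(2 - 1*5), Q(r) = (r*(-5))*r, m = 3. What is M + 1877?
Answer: 2093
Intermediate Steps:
Q(r) = -5*r² (Q(r) = (-5*r)*r = -5*r²)
c = 6 (c = -9 + (-5*3²)/(2 - 1*5) = -9 + (-5*9)/(2 - 5) = -9 - 45/(-3) = -9 - 45*(-⅓) = -9 + 15 = 6)
M = 216 (M = 6³ = 216)
M + 1877 = 216 + 1877 = 2093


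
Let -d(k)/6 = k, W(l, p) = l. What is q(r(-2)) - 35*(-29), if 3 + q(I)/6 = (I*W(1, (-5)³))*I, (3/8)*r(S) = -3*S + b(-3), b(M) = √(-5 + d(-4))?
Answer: 10031/3 + 512*√19 ≈ 5575.4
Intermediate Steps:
d(k) = -6*k
b(M) = √19 (b(M) = √(-5 - 6*(-4)) = √(-5 + 24) = √19)
r(S) = -8*S + 8*√19/3 (r(S) = 8*(-3*S + √19)/3 = 8*(√19 - 3*S)/3 = -8*S + 8*√19/3)
q(I) = -18 + 6*I² (q(I) = -18 + 6*((I*1)*I) = -18 + 6*(I*I) = -18 + 6*I²)
q(r(-2)) - 35*(-29) = (-18 + 6*(-8*(-2) + 8*√19/3)²) - 35*(-29) = (-18 + 6*(16 + 8*√19/3)²) + 1015 = 997 + 6*(16 + 8*√19/3)²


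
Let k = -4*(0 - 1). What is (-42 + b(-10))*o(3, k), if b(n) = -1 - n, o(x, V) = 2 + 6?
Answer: -264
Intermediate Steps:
k = 4 (k = -4*(-1) = 4)
o(x, V) = 8
(-42 + b(-10))*o(3, k) = (-42 + (-1 - 1*(-10)))*8 = (-42 + (-1 + 10))*8 = (-42 + 9)*8 = -33*8 = -264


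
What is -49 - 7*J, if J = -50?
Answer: 301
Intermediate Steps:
-49 - 7*J = -49 - 7*(-50) = -49 + 350 = 301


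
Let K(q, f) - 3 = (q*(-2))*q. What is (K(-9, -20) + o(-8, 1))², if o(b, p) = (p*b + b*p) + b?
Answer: 33489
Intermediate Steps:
o(b, p) = b + 2*b*p (o(b, p) = (b*p + b*p) + b = 2*b*p + b = b + 2*b*p)
K(q, f) = 3 - 2*q² (K(q, f) = 3 + (q*(-2))*q = 3 + (-2*q)*q = 3 - 2*q²)
(K(-9, -20) + o(-8, 1))² = ((3 - 2*(-9)²) - 8*(1 + 2*1))² = ((3 - 2*81) - 8*(1 + 2))² = ((3 - 162) - 8*3)² = (-159 - 24)² = (-183)² = 33489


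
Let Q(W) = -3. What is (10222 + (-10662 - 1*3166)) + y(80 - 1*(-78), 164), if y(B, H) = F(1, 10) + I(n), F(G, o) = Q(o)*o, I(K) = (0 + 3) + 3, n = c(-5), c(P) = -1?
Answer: -3630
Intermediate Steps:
n = -1
I(K) = 6 (I(K) = 3 + 3 = 6)
F(G, o) = -3*o
y(B, H) = -24 (y(B, H) = -3*10 + 6 = -30 + 6 = -24)
(10222 + (-10662 - 1*3166)) + y(80 - 1*(-78), 164) = (10222 + (-10662 - 1*3166)) - 24 = (10222 + (-10662 - 3166)) - 24 = (10222 - 13828) - 24 = -3606 - 24 = -3630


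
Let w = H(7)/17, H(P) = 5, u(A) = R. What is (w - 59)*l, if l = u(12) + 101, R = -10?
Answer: -90818/17 ≈ -5342.2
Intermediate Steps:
u(A) = -10
w = 5/17 ≈ 0.29412
l = 91 (l = -10 + 101 = 91)
(w - 59)*l = (5/17 - 59)*91 = -998/17*91 = -90818/17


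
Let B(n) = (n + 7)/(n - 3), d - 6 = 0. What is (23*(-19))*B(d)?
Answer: -5681/3 ≈ -1893.7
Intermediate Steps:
d = 6 (d = 6 + 0 = 6)
B(n) = (7 + n)/(-3 + n)
(23*(-19))*B(d) = (23*(-19))*((7 + 6)/(-3 + 6)) = -437*13/3 = -5681/3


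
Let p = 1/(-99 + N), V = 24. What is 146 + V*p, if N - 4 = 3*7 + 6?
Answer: 2476/17 ≈ 145.65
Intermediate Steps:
N = 31 (N = 4 + (3*7 + 6) = 4 + (21 + 6) = 4 + 27 = 31)
p = -1/68 (p = 1/(-99 + 31) = 1/(-68) = -1/68 ≈ -0.014706)
146 + V*p = 146 + 24*(-1/68) = 146 - 6/17 = 2476/17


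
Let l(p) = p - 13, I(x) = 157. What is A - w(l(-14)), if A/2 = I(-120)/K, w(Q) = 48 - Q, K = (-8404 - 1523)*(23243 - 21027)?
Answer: -824933857/10999116 ≈ -75.000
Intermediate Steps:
K = -21998232 (K = -9927*2216 = -21998232)
l(p) = -13 + p
A = -157/10999116 (A = 2*(157/(-21998232)) = 2*(157*(-1/21998232)) = 2*(-157/21998232) = -157/10999116 ≈ -1.4274e-5)
A - w(l(-14)) = -157/10999116 - (48 - (-13 - 14)) = -157/10999116 - (48 - 1*(-27)) = -157/10999116 - (48 + 27) = -157/10999116 - 1*75 = -157/10999116 - 75 = -824933857/10999116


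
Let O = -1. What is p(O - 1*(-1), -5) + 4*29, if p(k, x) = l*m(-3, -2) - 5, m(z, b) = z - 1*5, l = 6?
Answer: 63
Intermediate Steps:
m(z, b) = -5 + z (m(z, b) = z - 5 = -5 + z)
p(k, x) = -53 (p(k, x) = 6*(-5 - 3) - 5 = 6*(-8) - 5 = -48 - 5 = -53)
p(O - 1*(-1), -5) + 4*29 = -53 + 4*29 = -53 + 116 = 63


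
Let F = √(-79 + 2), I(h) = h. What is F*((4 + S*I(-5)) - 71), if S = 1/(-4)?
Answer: -263*I*√77/4 ≈ -576.95*I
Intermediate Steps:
S = -¼ ≈ -0.25000
F = I*√77 (F = √(-77) = I*√77 ≈ 8.775*I)
F*((4 + S*I(-5)) - 71) = (I*√77)*((4 - ¼*(-5)) - 71) = (I*√77)*((4 + 5/4) - 71) = (I*√77)*(21/4 - 71) = (I*√77)*(-263/4) = -263*I*√77/4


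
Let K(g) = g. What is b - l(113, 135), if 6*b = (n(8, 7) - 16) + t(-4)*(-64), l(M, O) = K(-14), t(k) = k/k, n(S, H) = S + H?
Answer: 19/6 ≈ 3.1667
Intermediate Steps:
n(S, H) = H + S
t(k) = 1
l(M, O) = -14
b = -65/6 (b = (((7 + 8) - 16) + 1*(-64))/6 = ((15 - 16) - 64)/6 = (-1 - 64)/6 = (⅙)*(-65) = -65/6 ≈ -10.833)
b - l(113, 135) = -65/6 - 1*(-14) = -65/6 + 14 = 19/6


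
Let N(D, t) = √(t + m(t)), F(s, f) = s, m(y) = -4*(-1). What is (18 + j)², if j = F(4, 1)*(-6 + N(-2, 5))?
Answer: 36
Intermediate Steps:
m(y) = 4
N(D, t) = √(4 + t) (N(D, t) = √(t + 4) = √(4 + t))
j = -12 (j = 4*(-6 + √(4 + 5)) = 4*(-6 + √9) = 4*(-6 + 3) = 4*(-3) = -12)
(18 + j)² = (18 - 12)² = 6² = 36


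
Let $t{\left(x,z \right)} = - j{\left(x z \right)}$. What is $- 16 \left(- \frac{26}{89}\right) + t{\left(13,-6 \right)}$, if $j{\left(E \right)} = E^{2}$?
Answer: $- \frac{541060}{89} \approx -6079.3$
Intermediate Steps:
$t{\left(x,z \right)} = - x^{2} z^{2}$ ($t{\left(x,z \right)} = - \left(x z\right)^{2} = - x^{2} z^{2}$)
$- 16 \left(- \frac{26}{89}\right) + t{\left(13,-6 \right)} = - 16 \left(- \frac{26}{89}\right) - 13^{2} \left(-6\right)^{2} = - 16 \left(\left(-26\right) \frac{1}{89}\right) - 169 \cdot 36 = \left(-16\right) \left(- \frac{26}{89}\right) - 6084 = \frac{416}{89} - 6084 = - \frac{541060}{89}$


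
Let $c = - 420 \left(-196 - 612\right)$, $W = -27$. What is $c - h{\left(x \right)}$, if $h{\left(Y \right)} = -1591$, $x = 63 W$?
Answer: $340951$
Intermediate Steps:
$x = -1701$ ($x = 63 \left(-27\right) = -1701$)
$c = 339360$ ($c = \left(-420\right) \left(-808\right) = 339360$)
$c - h{\left(x \right)} = 339360 - -1591 = 339360 + 1591 = 340951$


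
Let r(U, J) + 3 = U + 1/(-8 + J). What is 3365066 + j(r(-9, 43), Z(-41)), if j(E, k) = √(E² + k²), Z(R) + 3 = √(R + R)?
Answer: 3365066 + √(86136 - 7350*I*√82)/35 ≈ 3.3651e+6 - 3.0451*I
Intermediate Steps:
Z(R) = -3 + √2*√R (Z(R) = -3 + √(R + R) = -3 + √(2*R) = -3 + √2*√R)
r(U, J) = -3 + U + 1/(-8 + J) (r(U, J) = -3 + (U + 1/(-8 + J)) = -3 + U + 1/(-8 + J))
3365066 + j(r(-9, 43), Z(-41)) = 3365066 + √(((25 - 8*(-9) - 3*43 + 43*(-9))/(-8 + 43))² + (-3 + √2*√(-41))²) = 3365066 + √(((25 + 72 - 129 - 387)/35)² + (-3 + √2*(I*√41))²) = 3365066 + √(((1/35)*(-419))² + (-3 + I*√82)²) = 3365066 + √((-419/35)² + (-3 + I*√82)²) = 3365066 + √(175561/1225 + (-3 + I*√82)²)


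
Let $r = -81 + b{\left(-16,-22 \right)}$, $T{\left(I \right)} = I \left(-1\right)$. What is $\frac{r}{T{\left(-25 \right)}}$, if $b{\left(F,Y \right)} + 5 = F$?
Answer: $- \frac{102}{25} \approx -4.08$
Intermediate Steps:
$b{\left(F,Y \right)} = -5 + F$
$T{\left(I \right)} = - I$
$r = -102$ ($r = -81 - 21 = -102$)
$\frac{r}{T{\left(-25 \right)}} = - \frac{102}{\left(-1\right) \left(-25\right)} = - \frac{102}{25}$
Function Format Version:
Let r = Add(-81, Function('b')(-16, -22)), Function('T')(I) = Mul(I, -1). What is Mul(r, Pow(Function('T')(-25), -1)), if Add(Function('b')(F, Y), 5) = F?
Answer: Rational(-102, 25) ≈ -4.0800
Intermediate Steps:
Function('b')(F, Y) = Add(-5, F)
Function('T')(I) = Mul(-1, I)
r = -102 (r = Add(-81, Add(-5, -16)) = Add(-81, -21) = -102)
Mul(r, Pow(Function('T')(-25), -1)) = Mul(-102, Pow(Mul(-1, -25), -1)) = Mul(-102, Pow(25, -1)) = Mul(-102, Rational(1, 25)) = Rational(-102, 25)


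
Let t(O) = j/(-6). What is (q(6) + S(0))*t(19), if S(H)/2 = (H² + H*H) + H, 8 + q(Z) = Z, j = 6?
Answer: 2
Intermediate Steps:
t(O) = -1 (t(O) = 6/(-6) = 6*(-⅙) = -1)
q(Z) = -8 + Z
S(H) = 2*H + 4*H² (S(H) = 2*((H² + H*H) + H) = 2*((H² + H²) + H) = 2*(2*H² + H) = 2*(H + 2*H²) = 2*H + 4*H²)
(q(6) + S(0))*t(19) = ((-8 + 6) + 2*0*(1 + 2*0))*(-1) = (-2 + 2*0*(1 + 0))*(-1) = (-2 + 2*0*1)*(-1) = (-2 + 0)*(-1) = -2*(-1) = 2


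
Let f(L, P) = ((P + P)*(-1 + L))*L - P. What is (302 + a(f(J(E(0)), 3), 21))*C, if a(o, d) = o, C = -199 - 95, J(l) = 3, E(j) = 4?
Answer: -98490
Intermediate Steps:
C = -294
f(L, P) = -P + 2*L*P*(-1 + L) (f(L, P) = ((2*P)*(-1 + L))*L - P = (2*P*(-1 + L))*L - P = 2*L*P*(-1 + L) - P = -P + 2*L*P*(-1 + L))
(302 + a(f(J(E(0)), 3), 21))*C = (302 + 3*(-1 - 2*3 + 2*3²))*(-294) = (302 + 3*(-1 - 6 + 2*9))*(-294) = (302 + 3*(-1 - 6 + 18))*(-294) = (302 + 3*11)*(-294) = (302 + 33)*(-294) = 335*(-294) = -98490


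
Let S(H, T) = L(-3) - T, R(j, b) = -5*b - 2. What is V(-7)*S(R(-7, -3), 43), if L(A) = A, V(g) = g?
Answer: 322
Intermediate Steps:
R(j, b) = -2 - 5*b
S(H, T) = -3 - T
V(-7)*S(R(-7, -3), 43) = -7*(-3 - 1*43) = -7*(-3 - 43) = -7*(-46) = 322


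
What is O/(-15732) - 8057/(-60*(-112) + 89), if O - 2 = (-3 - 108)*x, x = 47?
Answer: -91243789/107119188 ≈ -0.85180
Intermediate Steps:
O = -5215 (O = 2 + (-3 - 108)*47 = 2 - 111*47 = 2 - 5217 = -5215)
O/(-15732) - 8057/(-60*(-112) + 89) = -5215/(-15732) - 8057/(-60*(-112) + 89) = -5215*(-1/15732) - 8057/(6720 + 89) = 5215/15732 - 8057/6809 = -91243789/107119188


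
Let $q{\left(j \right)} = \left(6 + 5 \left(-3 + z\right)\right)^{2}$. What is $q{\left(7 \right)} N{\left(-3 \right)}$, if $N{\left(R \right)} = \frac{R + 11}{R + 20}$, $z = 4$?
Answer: $\frac{968}{17} \approx 56.941$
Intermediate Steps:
$q{\left(j \right)} = 121$ ($q{\left(j \right)} = \left(6 + 5 \left(-3 + 4\right)\right)^{2} = \left(6 + 5 \cdot 1\right)^{2} = \left(6 + 5\right)^{2} = 11^{2} = 121$)
$N{\left(R \right)} = \frac{11 + R}{20 + R}$
$q{\left(7 \right)} N{\left(-3 \right)} = 121 \frac{11 - 3}{20 - 3} = 121 \cdot \frac{1}{17} \cdot 8 = 121 \cdot \frac{8}{17} = \frac{968}{17}$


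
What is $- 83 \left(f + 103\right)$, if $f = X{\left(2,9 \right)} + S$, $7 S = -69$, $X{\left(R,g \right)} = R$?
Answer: $- \frac{55278}{7} \approx -7896.9$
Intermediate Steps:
$S = - \frac{69}{7}$ ($S = \frac{1}{7} \left(-69\right) = - \frac{69}{7} \approx -9.8571$)
$f = - \frac{55}{7}$ ($f = 2 - \frac{69}{7} = - \frac{55}{7} \approx -7.8571$)
$- 83 \left(f + 103\right) = - 83 \left(- \frac{55}{7} + 103\right) = \left(-83\right) \frac{666}{7} = - \frac{55278}{7}$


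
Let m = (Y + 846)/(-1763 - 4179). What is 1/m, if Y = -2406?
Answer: 2971/780 ≈ 3.8090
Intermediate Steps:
m = 780/2971 (m = (-2406 + 846)/(-1763 - 4179) = -1560/(-5942) = -1560*(-1/5942) = 780/2971 ≈ 0.26254)
1/m = 1/(780/2971) = 2971/780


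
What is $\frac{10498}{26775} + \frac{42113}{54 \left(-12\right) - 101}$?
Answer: $- \frac{22851277}{409275} \approx -55.834$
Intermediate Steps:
$\frac{10498}{26775} + \frac{42113}{54 \left(-12\right) - 101} = 10498 \cdot \frac{1}{26775} + \frac{42113}{-648 - 101} = \frac{10498}{26775} + \frac{42113}{-749} = \frac{10498}{26775} + 42113 \left(- \frac{1}{749}\right) = \frac{10498}{26775} - \frac{42113}{749} = - \frac{22851277}{409275}$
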